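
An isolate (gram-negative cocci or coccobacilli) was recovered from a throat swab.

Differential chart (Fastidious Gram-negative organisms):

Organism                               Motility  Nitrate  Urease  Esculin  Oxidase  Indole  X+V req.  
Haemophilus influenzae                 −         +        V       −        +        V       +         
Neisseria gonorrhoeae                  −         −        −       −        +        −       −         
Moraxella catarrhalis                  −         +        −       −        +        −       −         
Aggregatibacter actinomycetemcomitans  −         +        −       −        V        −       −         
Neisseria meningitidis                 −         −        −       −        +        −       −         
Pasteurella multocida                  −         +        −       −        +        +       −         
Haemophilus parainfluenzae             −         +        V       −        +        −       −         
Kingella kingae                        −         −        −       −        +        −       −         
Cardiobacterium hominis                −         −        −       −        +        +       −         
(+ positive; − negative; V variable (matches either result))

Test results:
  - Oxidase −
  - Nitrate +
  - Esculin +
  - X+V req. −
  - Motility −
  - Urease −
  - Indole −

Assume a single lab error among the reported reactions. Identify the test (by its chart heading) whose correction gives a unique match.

Esculin

As reported, no row in the chart matches all 7 reactions.
Reversing Esculin (to −) → unique match: Aggregatibacter actinomycetemcomitans.
Reversing Nitrate → still no organism matches.
Reversing Urease → still no organism matches.
Reversing X+V req. → still no organism matches.
Reversing Oxidase → still no organism matches.
Reversing Motility → still no organism matches.
Reversing Indole → still no organism matches.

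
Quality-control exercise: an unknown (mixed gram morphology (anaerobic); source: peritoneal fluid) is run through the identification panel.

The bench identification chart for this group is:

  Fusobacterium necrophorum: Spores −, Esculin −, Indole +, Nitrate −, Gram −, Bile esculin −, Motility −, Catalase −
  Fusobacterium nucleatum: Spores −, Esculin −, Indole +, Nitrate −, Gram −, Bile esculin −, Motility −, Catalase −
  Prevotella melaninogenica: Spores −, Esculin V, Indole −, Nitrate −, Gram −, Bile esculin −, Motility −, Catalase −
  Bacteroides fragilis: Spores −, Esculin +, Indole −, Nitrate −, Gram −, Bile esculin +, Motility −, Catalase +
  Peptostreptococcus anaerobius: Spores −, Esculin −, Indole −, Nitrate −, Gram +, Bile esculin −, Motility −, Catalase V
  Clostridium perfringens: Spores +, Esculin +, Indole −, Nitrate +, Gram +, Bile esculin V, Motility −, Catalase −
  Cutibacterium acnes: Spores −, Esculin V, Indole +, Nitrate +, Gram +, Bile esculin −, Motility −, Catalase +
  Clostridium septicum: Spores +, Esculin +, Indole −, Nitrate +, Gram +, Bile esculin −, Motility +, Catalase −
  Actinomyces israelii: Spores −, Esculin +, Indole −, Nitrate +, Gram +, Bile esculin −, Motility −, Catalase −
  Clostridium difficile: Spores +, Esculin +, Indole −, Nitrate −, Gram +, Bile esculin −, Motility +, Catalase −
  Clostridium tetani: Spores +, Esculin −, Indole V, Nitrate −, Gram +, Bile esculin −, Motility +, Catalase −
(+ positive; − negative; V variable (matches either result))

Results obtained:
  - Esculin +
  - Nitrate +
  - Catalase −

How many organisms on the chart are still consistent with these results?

Nitrate +: excludes 7 organisms — 4 left.
Catalase −: excludes Cutibacterium acnes — 3 left.
Esculin +: all 3 remaining candidates are consistent.
Still consistent: Actinomyces israelii, Clostridium perfringens, Clostridium septicum.

3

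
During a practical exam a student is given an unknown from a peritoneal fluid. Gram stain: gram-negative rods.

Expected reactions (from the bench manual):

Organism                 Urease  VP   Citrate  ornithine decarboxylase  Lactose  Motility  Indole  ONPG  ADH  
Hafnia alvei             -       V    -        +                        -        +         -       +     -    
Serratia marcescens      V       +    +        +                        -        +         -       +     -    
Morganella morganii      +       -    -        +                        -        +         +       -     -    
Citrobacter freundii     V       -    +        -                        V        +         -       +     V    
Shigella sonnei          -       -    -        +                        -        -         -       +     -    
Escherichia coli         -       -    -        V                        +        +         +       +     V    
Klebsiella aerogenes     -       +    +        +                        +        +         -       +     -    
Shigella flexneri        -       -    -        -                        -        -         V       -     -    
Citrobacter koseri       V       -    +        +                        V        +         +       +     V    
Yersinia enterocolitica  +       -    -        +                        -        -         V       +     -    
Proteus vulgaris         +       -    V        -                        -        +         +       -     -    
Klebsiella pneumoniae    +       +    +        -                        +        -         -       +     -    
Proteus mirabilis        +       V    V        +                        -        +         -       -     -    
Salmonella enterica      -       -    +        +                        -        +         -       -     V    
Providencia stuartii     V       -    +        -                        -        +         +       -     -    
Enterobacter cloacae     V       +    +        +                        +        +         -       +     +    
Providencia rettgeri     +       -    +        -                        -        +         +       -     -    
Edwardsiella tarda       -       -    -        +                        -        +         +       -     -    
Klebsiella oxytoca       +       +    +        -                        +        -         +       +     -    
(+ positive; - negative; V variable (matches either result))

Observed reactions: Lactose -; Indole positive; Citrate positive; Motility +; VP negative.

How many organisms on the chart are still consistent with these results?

Motility +: excludes 5 organisms — 14 left.
Indole +: excludes 7 organisms — 7 left.
Citrate +: excludes Morganella morganii, Escherichia coli, Edwardsiella tarda — 4 left.
VP -: all 4 remaining candidates are consistent.
Lactose -: all 4 remaining candidates are consistent.
Still consistent: Citrobacter koseri, Proteus vulgaris, Providencia rettgeri, Providencia stuartii.

4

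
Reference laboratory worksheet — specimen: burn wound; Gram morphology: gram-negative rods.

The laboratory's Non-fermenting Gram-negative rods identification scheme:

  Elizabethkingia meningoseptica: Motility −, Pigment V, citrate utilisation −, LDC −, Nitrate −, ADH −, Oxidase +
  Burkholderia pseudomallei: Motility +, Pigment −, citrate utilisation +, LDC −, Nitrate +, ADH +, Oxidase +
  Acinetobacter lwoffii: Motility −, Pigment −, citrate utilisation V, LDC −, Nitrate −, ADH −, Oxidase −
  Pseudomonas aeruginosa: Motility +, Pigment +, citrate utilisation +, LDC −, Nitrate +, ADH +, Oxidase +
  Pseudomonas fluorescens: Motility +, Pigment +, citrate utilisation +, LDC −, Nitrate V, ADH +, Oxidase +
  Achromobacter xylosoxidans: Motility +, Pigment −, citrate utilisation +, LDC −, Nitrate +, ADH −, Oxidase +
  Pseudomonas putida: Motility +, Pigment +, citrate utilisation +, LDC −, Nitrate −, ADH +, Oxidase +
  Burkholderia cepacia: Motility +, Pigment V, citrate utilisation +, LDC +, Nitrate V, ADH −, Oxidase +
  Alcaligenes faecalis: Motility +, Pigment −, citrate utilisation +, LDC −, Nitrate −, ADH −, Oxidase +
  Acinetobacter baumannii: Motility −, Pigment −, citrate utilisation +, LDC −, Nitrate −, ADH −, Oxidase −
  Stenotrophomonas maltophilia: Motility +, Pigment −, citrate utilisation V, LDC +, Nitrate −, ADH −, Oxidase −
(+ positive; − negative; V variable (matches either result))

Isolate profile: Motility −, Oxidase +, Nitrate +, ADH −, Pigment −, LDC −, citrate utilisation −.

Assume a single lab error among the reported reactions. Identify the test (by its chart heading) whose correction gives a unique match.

As reported, no row in the chart matches all 7 reactions.
Reversing Motility → still no organism matches.
Reversing LDC → still no organism matches.
Reversing Pigment → still no organism matches.
Reversing Oxidase → still no organism matches.
Reversing Nitrate (to −) → unique match: Elizabethkingia meningoseptica.
Reversing ADH → still no organism matches.
Reversing citrate utilisation → still no organism matches.

Nitrate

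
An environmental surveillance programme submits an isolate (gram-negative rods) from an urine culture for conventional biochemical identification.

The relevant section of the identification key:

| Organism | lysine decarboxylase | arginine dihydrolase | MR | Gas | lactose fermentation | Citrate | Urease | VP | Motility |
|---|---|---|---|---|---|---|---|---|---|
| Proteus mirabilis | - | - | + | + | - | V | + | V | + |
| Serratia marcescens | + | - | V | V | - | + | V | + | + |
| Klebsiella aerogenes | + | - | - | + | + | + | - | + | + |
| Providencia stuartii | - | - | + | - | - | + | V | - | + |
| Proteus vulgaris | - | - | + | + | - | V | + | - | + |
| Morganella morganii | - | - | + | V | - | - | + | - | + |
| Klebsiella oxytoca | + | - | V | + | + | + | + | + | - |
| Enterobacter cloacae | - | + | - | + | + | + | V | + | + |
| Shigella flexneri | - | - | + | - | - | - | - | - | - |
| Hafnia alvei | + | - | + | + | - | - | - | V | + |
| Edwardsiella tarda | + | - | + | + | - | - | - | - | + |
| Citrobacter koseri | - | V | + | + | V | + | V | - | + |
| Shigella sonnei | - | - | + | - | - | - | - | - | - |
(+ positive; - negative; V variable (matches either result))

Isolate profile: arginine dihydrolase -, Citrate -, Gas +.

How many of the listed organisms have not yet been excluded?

5

Gas +: excludes Providencia stuartii, Shigella flexneri, Shigella sonnei — 10 left.
arginine dihydrolase -: excludes Enterobacter cloacae — 9 left.
Citrate -: excludes Serratia marcescens, Klebsiella aerogenes, Klebsiella oxytoca, Citrobacter koseri — 5 left.
Still consistent: Edwardsiella tarda, Hafnia alvei, Morganella morganii, Proteus mirabilis, Proteus vulgaris.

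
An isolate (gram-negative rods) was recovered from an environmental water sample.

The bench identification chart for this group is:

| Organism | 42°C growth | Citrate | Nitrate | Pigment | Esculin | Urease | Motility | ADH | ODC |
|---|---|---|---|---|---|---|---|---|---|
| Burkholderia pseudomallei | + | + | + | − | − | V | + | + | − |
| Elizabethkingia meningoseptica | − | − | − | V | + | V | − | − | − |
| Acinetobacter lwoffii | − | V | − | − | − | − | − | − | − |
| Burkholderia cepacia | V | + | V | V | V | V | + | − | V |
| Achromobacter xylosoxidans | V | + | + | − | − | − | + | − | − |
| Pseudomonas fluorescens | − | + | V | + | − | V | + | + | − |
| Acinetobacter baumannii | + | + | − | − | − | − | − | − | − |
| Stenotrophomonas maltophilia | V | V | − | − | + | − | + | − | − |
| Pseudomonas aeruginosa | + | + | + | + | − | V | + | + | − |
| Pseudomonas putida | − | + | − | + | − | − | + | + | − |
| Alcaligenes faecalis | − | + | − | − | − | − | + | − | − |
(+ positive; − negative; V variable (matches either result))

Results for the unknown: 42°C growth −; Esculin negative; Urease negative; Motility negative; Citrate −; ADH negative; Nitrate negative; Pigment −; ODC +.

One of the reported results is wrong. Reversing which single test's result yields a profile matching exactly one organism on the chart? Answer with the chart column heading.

As reported, no row in the chart matches all 9 reactions.
Reversing Urease → still no organism matches.
Reversing Motility → still no organism matches.
Reversing Citrate → still no organism matches.
Reversing Nitrate → still no organism matches.
Reversing Esculin → still no organism matches.
Reversing 42°C growth → still no organism matches.
Reversing Pigment → still no organism matches.
Reversing ODC (to −) → unique match: Acinetobacter lwoffii.
Reversing ADH → still no organism matches.

ODC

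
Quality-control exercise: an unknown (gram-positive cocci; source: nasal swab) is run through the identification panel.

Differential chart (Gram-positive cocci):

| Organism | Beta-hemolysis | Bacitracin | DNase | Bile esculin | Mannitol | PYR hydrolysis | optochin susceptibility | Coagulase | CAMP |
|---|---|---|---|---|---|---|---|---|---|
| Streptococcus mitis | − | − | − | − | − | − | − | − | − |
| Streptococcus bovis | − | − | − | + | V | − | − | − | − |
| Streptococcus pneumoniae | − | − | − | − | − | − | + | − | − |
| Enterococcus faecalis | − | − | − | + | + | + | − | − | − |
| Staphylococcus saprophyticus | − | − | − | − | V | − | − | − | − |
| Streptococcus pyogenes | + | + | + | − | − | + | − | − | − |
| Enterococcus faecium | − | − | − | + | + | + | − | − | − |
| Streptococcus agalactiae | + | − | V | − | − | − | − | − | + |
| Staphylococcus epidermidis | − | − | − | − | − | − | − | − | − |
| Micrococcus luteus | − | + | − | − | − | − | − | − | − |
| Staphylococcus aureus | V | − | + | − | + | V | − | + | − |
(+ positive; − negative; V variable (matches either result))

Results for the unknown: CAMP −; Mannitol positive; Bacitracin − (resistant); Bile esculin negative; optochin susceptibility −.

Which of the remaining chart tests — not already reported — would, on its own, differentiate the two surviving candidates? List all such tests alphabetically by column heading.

Coagulase, DNase

Bile esculin −: excludes Streptococcus bovis, Enterococcus faecalis, Enterococcus faecium — 8 left.
CAMP −: excludes Streptococcus agalactiae — 7 left.
optochin susceptibility −: excludes Streptococcus pneumoniae — 6 left.
Bacitracin −: excludes Streptococcus pyogenes, Micrococcus luteus — 4 left.
Mannitol +: excludes Streptococcus mitis, Staphylococcus epidermidis — 2 left.
Two candidates remain: Staphylococcus aureus and Staphylococcus saprophyticus.
  Beta-hemolysis: V vs − — variable for at least one, does not separate.
  DNase: Staphylococcus aureus +, Staphylococcus saprophyticus − — discriminates.
  PYR hydrolysis: V vs − — variable for at least one, does not separate.
  Coagulase: Staphylococcus aureus +, Staphylococcus saprophyticus − — discriminates.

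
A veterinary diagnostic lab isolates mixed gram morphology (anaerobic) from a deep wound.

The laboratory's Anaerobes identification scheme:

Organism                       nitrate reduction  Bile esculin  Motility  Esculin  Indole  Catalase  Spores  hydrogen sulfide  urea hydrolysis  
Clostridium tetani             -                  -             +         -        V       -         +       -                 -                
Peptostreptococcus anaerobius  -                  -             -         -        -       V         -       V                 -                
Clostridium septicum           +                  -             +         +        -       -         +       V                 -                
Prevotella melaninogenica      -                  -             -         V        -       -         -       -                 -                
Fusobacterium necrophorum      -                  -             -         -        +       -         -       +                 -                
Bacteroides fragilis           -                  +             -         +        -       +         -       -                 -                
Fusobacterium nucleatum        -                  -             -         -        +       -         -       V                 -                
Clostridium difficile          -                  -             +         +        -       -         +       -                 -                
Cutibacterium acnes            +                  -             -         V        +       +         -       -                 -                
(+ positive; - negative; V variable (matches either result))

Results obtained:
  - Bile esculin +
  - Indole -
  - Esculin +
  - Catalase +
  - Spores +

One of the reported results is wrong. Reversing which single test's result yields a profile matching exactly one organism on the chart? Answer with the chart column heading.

Spores

As reported, no row in the chart matches all 5 reactions.
Reversing Catalase → still no organism matches.
Reversing Bile esculin → still no organism matches.
Reversing Spores (to -) → unique match: Bacteroides fragilis.
Reversing Indole → still no organism matches.
Reversing Esculin → still no organism matches.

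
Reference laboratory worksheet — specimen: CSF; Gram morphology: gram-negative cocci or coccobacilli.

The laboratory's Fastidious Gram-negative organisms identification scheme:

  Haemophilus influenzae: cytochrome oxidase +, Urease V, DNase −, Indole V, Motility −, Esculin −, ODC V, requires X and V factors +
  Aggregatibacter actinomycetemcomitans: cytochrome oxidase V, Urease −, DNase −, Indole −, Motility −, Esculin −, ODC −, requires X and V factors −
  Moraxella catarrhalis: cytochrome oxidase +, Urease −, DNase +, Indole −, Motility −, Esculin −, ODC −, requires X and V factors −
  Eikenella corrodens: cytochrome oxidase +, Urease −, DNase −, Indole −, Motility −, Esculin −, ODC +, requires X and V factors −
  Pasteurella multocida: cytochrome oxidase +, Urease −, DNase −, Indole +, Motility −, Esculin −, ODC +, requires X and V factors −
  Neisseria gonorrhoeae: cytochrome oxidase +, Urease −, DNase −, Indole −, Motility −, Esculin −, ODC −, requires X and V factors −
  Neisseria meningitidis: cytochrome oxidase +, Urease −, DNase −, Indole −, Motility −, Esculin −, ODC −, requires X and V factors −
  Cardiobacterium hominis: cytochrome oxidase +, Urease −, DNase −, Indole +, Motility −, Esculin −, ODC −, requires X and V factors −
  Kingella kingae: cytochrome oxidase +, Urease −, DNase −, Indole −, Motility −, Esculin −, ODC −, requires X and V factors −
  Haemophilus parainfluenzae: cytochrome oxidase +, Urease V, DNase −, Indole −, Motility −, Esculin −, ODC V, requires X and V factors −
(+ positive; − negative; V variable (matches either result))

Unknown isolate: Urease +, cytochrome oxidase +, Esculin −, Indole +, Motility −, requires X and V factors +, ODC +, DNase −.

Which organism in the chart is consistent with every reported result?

Haemophilus influenzae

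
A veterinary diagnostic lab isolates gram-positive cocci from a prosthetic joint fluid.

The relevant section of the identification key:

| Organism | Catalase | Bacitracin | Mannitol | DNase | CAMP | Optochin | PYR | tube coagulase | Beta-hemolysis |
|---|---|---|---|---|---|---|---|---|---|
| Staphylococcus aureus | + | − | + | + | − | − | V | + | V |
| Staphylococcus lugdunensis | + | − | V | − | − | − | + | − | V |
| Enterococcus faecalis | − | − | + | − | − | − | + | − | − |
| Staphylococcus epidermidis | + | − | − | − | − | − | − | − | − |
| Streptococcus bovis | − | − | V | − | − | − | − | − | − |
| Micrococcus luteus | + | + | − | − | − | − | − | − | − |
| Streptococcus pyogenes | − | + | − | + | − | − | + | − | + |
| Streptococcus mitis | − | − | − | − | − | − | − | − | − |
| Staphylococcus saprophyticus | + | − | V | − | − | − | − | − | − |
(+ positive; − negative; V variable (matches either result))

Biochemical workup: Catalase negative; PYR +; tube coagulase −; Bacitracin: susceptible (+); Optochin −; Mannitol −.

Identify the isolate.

Optochin −: all 9 remaining candidates are consistent.
Catalase −: excludes 5 organisms — 4 left.
PYR +: excludes Streptococcus bovis, Streptococcus mitis — 2 left.
Mannitol −: excludes Enterococcus faecalis — 1 left.
Bacitracin +: the one remaining candidate is consistent.
tube coagulase −: the one remaining candidate is consistent.

Streptococcus pyogenes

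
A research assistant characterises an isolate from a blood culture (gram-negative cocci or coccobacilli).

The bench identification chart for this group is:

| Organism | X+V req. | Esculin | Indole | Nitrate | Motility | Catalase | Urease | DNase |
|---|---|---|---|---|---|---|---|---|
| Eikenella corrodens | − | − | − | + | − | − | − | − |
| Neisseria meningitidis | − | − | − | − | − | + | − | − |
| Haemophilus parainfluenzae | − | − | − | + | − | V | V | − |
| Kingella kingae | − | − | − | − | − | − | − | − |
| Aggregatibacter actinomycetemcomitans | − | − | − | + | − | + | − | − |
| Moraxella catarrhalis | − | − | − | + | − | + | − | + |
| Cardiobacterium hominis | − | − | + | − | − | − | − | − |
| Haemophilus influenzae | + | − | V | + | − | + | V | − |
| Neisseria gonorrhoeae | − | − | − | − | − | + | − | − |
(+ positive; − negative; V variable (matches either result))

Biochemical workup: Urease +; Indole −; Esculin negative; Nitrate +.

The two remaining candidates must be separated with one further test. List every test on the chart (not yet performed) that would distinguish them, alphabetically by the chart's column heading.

X+V req.

Nitrate +: excludes Neisseria meningitidis, Kingella kingae, Cardiobacterium hominis, Neisseria gonorrhoeae — 5 left.
Esculin −: all 5 remaining candidates are consistent.
Indole −: all 5 remaining candidates are consistent.
Urease +: excludes Eikenella corrodens, Aggregatibacter actinomycetemcomitans, Moraxella catarrhalis — 2 left.
Two candidates remain: Haemophilus influenzae and Haemophilus parainfluenzae.
  X+V req.: Haemophilus influenzae +, Haemophilus parainfluenzae − — discriminates.
  Motility: − vs − — same for both, does not separate.
  Catalase: + vs V — variable for at least one, does not separate.
  DNase: − vs − — same for both, does not separate.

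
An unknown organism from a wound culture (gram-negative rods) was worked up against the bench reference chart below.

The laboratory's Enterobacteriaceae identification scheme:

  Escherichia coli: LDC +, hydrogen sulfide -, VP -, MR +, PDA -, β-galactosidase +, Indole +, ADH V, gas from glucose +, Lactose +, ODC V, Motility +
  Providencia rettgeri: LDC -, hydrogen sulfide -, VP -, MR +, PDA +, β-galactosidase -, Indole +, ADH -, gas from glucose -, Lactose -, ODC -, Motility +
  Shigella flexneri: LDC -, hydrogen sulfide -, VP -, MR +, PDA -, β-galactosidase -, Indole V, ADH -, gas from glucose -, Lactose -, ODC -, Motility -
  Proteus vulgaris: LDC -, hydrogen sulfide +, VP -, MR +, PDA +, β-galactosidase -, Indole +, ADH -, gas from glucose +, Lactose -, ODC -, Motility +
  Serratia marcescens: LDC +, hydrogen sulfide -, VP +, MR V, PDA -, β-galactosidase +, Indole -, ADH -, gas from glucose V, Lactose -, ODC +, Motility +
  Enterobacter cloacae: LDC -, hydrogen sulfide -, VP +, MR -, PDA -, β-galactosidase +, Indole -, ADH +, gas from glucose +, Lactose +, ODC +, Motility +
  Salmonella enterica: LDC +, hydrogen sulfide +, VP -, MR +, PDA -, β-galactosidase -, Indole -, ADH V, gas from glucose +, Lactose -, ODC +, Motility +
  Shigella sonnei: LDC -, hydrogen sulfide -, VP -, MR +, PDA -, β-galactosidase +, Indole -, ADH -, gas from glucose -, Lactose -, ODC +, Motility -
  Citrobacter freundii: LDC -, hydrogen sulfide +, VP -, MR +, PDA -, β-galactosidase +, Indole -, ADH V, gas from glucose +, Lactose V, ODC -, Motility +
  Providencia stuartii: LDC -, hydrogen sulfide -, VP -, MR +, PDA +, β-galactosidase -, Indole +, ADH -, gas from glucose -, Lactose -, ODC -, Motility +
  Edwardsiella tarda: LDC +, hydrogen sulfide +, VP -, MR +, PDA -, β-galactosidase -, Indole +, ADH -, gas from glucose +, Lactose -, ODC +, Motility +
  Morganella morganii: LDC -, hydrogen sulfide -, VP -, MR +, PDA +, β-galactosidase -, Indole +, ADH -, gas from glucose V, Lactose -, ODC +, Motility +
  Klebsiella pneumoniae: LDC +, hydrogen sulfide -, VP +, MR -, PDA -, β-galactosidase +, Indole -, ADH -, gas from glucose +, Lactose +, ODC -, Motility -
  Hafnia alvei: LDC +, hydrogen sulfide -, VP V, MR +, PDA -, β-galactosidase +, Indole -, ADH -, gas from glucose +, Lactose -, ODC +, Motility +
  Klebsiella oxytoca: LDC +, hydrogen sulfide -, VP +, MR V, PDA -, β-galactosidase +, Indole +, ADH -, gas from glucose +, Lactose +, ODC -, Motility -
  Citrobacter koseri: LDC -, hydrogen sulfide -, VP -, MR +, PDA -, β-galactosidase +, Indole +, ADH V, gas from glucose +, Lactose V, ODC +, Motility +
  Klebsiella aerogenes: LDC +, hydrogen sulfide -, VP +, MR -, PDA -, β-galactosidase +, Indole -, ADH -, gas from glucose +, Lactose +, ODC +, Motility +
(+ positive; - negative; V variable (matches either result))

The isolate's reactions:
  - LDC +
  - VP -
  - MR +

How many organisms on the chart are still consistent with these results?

4

LDC +: excludes 9 organisms — 8 left.
MR +: excludes Klebsiella pneumoniae, Klebsiella aerogenes — 6 left.
VP -: excludes Serratia marcescens, Klebsiella oxytoca — 4 left.
Still consistent: Edwardsiella tarda, Escherichia coli, Hafnia alvei, Salmonella enterica.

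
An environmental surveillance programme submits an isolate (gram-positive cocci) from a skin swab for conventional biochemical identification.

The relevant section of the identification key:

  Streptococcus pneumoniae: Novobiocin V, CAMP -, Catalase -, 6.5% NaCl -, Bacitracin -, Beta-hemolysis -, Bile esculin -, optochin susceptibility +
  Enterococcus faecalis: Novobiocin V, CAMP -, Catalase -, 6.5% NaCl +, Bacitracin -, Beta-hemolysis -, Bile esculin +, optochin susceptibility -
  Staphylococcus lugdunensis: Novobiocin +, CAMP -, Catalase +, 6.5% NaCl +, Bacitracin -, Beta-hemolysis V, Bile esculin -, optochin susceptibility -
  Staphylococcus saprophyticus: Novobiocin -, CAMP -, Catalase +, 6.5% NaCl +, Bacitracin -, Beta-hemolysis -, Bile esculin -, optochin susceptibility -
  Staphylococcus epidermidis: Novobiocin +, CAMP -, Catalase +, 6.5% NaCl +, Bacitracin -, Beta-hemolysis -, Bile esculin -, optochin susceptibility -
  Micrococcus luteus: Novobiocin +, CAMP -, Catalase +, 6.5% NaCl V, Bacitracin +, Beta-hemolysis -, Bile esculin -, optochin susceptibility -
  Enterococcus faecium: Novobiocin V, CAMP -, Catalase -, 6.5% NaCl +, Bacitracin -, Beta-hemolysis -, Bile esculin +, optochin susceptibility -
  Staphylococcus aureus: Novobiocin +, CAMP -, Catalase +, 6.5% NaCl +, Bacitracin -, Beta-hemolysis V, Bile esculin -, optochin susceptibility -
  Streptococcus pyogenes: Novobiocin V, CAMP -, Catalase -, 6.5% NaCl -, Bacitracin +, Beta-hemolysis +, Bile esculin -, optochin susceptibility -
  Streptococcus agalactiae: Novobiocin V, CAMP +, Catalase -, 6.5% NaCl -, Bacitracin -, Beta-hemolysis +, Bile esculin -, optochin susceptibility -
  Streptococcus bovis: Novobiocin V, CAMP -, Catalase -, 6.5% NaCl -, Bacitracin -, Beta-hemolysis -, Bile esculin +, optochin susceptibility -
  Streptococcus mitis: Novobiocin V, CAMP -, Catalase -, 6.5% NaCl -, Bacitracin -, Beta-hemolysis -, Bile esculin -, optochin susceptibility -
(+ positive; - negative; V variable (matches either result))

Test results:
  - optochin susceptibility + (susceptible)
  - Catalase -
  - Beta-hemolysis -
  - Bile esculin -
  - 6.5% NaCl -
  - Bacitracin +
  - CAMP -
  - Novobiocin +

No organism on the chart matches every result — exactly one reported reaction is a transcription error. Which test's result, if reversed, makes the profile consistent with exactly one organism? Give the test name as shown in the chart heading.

As reported, no row in the chart matches all 8 reactions.
Reversing Bile esculin → still no organism matches.
Reversing Beta-hemolysis → still no organism matches.
Reversing Catalase → still no organism matches.
Reversing optochin susceptibility → still no organism matches.
Reversing Novobiocin → still no organism matches.
Reversing CAMP → still no organism matches.
Reversing Bacitracin (to -) → unique match: Streptococcus pneumoniae.
Reversing 6.5% NaCl → still no organism matches.

Bacitracin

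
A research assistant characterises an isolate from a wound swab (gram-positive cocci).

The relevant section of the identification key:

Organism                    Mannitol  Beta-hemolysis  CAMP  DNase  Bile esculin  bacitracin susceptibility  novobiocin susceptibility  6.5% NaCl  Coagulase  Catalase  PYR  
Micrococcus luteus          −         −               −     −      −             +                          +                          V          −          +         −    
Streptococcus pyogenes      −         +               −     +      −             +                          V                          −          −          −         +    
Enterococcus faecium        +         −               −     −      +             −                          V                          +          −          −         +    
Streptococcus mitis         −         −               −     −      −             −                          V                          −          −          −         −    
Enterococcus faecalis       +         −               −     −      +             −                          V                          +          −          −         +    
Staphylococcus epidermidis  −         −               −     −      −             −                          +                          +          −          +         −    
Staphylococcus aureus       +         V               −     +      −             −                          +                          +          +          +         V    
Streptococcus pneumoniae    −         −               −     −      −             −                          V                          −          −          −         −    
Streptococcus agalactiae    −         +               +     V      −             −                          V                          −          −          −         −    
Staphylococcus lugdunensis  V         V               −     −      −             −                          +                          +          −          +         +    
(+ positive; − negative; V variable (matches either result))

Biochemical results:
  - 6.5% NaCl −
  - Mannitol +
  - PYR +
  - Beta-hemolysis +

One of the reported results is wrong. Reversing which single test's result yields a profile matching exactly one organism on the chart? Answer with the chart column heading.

Mannitol

As reported, no row in the chart matches all 4 reactions.
Reversing 6.5% NaCl → 2 organisms match (not unique).
Reversing Mannitol (to −) → unique match: Streptococcus pyogenes.
Reversing PYR → still no organism matches.
Reversing Beta-hemolysis → still no organism matches.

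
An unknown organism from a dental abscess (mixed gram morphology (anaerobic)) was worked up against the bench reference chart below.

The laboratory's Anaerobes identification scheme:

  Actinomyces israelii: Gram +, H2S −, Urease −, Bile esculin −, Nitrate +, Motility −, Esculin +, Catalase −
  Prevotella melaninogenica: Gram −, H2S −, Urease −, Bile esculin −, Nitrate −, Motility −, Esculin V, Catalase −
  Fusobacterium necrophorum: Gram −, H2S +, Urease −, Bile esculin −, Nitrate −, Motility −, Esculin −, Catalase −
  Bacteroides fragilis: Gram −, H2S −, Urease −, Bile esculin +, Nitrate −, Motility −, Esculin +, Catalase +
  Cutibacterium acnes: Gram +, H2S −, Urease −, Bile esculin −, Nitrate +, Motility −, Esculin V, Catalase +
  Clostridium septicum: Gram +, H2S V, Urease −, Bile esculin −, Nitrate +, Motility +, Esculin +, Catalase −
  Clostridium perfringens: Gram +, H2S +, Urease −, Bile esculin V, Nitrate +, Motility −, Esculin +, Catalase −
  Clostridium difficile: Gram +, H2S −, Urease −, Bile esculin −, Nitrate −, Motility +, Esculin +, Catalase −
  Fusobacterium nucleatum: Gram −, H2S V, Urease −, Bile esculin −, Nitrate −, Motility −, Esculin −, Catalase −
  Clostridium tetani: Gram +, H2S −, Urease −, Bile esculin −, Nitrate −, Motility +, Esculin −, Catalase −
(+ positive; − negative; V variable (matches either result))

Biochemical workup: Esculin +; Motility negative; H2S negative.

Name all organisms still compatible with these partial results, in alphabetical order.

Actinomyces israelii, Bacteroides fragilis, Cutibacterium acnes, Prevotella melaninogenica

Motility −: excludes Clostridium septicum, Clostridium difficile, Clostridium tetani — 7 left.
Esculin +: excludes Fusobacterium necrophorum, Fusobacterium nucleatum — 5 left.
H2S −: excludes Clostridium perfringens — 4 left.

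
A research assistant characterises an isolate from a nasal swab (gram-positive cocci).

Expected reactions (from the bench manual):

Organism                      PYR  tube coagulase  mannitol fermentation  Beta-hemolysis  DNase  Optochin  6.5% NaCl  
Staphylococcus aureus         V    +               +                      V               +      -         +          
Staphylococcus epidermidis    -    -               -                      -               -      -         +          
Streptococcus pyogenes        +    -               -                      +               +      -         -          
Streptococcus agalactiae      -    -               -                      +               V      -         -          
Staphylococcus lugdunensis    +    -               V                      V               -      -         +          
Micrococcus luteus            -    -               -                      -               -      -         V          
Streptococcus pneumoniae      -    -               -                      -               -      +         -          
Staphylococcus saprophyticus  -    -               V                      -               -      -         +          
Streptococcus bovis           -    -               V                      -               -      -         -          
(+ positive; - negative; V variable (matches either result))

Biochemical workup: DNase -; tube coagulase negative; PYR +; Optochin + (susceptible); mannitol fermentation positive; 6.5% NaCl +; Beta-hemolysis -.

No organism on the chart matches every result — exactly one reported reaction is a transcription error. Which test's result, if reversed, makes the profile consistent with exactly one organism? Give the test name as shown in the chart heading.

Optochin

As reported, no row in the chart matches all 7 reactions.
Reversing DNase → still no organism matches.
Reversing Beta-hemolysis → still no organism matches.
Reversing Optochin (to -) → unique match: Staphylococcus lugdunensis.
Reversing PYR → still no organism matches.
Reversing 6.5% NaCl → still no organism matches.
Reversing tube coagulase → still no organism matches.
Reversing mannitol fermentation → still no organism matches.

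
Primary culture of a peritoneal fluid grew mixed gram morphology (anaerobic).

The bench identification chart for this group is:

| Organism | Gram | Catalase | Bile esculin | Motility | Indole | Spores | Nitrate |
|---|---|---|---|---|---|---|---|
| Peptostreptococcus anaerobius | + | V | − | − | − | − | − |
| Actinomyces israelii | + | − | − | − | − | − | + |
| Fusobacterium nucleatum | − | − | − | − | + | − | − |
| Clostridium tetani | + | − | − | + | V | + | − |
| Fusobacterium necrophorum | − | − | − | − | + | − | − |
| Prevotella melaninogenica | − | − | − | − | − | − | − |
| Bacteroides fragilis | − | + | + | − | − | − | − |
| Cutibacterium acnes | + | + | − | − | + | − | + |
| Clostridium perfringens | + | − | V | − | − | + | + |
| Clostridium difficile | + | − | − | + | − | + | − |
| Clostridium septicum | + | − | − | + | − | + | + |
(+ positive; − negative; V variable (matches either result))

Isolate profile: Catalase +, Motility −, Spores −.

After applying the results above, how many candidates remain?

3

Spores −: excludes Clostridium tetani, Clostridium perfringens, Clostridium difficile, Clostridium septicum — 7 left.
Catalase +: excludes Actinomyces israelii, Fusobacterium nucleatum, Fusobacterium necrophorum, Prevotella melaninogenica — 3 left.
Motility −: all 3 remaining candidates are consistent.
Still consistent: Bacteroides fragilis, Cutibacterium acnes, Peptostreptococcus anaerobius.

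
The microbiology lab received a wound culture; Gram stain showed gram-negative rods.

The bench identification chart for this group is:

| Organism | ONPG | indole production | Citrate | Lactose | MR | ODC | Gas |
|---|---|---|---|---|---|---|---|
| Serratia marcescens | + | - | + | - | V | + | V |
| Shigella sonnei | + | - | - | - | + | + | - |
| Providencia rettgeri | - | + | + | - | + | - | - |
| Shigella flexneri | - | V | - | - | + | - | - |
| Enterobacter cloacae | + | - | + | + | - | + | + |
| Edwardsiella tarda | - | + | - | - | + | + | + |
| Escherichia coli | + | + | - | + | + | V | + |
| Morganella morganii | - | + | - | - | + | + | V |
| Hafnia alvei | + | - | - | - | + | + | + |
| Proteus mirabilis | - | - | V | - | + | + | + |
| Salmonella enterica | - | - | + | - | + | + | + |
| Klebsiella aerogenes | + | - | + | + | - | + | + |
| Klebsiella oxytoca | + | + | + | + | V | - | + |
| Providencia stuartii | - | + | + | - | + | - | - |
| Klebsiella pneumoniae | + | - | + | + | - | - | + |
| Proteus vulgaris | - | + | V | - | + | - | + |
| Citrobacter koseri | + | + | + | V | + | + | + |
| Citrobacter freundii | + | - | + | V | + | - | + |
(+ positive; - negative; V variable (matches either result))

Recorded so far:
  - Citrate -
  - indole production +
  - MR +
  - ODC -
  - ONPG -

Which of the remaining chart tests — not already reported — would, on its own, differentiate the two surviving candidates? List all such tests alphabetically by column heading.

ODC -: excludes 10 organisms — 8 left.
ONPG -: excludes Escherichia coli, Klebsiella oxytoca, Klebsiella pneumoniae, Citrobacter freundii — 4 left.
MR +: all 4 remaining candidates are consistent.
indole production +: all 4 remaining candidates are consistent.
Citrate -: excludes Providencia rettgeri, Providencia stuartii — 2 left.
Two candidates remain: Proteus vulgaris and Shigella flexneri.
  Lactose: - vs - — same for both, does not separate.
  Gas: Proteus vulgaris +, Shigella flexneri - — discriminates.

Gas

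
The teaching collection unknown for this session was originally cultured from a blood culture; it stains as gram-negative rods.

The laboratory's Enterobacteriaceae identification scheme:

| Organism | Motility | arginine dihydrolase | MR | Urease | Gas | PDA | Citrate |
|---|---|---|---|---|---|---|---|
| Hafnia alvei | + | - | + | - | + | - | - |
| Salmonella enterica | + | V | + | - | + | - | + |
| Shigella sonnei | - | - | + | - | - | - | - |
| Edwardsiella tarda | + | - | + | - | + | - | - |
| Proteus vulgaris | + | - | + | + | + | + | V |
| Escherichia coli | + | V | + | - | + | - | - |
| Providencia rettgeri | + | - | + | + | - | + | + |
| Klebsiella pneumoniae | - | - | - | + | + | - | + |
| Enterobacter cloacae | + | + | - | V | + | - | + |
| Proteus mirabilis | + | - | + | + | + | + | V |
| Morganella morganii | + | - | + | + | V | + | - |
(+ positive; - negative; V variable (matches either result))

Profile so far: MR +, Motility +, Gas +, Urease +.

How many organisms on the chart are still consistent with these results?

Gas +: excludes Shigella sonnei, Providencia rettgeri — 9 left.
MR +: excludes Klebsiella pneumoniae, Enterobacter cloacae — 7 left.
Motility +: all 7 remaining candidates are consistent.
Urease +: excludes Hafnia alvei, Salmonella enterica, Edwardsiella tarda, Escherichia coli — 3 left.
Still consistent: Morganella morganii, Proteus mirabilis, Proteus vulgaris.

3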